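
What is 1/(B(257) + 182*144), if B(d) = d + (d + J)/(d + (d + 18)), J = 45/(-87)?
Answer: 7714/204154729 ≈ 3.7785e-5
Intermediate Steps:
J = -15/29 (J = 45*(-1/87) = -15/29 ≈ -0.51724)
B(d) = d + (-15/29 + d)/(18 + 2*d) (B(d) = d + (d - 15/29)/(d + (d + 18)) = d + (-15/29 + d)/(d + (18 + d)) = d + (-15/29 + d)/(18 + 2*d))
1/(B(257) + 182*144) = 1/((-15 + 58*257**2 + 551*257)/(58*(9 + 257)) + 182*144) = 1/((1/58)*(-15 + 58*66049 + 141607)/266 + 26208) = 1/((1/58)*(1/266)*(-15 + 3830842 + 141607) + 26208) = 1/((1/58)*(1/266)*3972434 + 26208) = 1/(1986217/7714 + 26208) = 1/(204154729/7714) = 7714/204154729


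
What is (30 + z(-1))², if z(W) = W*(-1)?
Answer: 961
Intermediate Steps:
z(W) = -W
(30 + z(-1))² = (30 - 1*(-1))² = (30 + 1)² = 31² = 961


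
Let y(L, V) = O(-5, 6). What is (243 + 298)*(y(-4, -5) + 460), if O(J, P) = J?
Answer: 246155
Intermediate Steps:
y(L, V) = -5
(243 + 298)*(y(-4, -5) + 460) = (243 + 298)*(-5 + 460) = 541*455 = 246155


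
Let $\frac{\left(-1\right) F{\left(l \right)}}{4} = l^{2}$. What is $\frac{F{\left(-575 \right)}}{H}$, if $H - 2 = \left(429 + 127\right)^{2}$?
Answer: $- \frac{661250}{154569} \approx -4.278$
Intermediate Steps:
$H = 309138$ ($H = 2 + \left(429 + 127\right)^{2} = 2 + 556^{2} = 2 + 309136 = 309138$)
$F{\left(l \right)} = - 4 l^{2}$
$\frac{F{\left(-575 \right)}}{H} = \frac{\left(-4\right) \left(-575\right)^{2}}{309138} = \left(-4\right) 330625 \cdot \frac{1}{309138} = \left(-1322500\right) \frac{1}{309138} = - \frac{661250}{154569}$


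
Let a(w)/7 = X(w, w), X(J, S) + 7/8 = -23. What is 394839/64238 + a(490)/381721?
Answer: 602830408573/98083974392 ≈ 6.1461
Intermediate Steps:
X(J, S) = -191/8 (X(J, S) = -7/8 - 23 = -191/8)
a(w) = -1337/8 (a(w) = 7*(-191/8) = -1337/8)
394839/64238 + a(490)/381721 = 394839/64238 - 1337/8/381721 = 394839*(1/64238) - 1337/8*1/381721 = 394839/64238 - 1337/3053768 = 602830408573/98083974392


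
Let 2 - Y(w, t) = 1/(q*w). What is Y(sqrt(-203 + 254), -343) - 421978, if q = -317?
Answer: -421976 + sqrt(51)/16167 ≈ -4.2198e+5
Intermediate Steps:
Y(w, t) = 2 + 1/(317*w) (Y(w, t) = 2 - 1/((-317*w)) = 2 - (-1)/(317*w) = 2 + 1/(317*w))
Y(sqrt(-203 + 254), -343) - 421978 = (2 + 1/(317*(sqrt(-203 + 254)))) - 421978 = (2 + 1/(317*(sqrt(51)))) - 421978 = (2 + (sqrt(51)/51)/317) - 421978 = (2 + sqrt(51)/16167) - 421978 = -421976 + sqrt(51)/16167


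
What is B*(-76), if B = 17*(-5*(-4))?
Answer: -25840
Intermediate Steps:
B = 340 (B = 17*20 = 340)
B*(-76) = 340*(-76) = -25840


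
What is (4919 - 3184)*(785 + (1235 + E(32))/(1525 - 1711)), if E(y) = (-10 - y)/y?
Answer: 4018990435/2976 ≈ 1.3505e+6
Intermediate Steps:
E(y) = (-10 - y)/y
(4919 - 3184)*(785 + (1235 + E(32))/(1525 - 1711)) = (4919 - 3184)*(785 + (1235 + (-10 - 1*32)/32)/(1525 - 1711)) = 1735*(785 + (1235 + (-10 - 32)/32)/(-186)) = 1735*(785 + (1235 + (1/32)*(-42))*(-1/186)) = 1735*(785 + (1235 - 21/16)*(-1/186)) = 1735*(785 + (19739/16)*(-1/186)) = 1735*(785 - 19739/2976) = 1735*(2316421/2976) = 4018990435/2976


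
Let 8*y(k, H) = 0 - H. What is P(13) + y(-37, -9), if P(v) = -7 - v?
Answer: -151/8 ≈ -18.875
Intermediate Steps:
y(k, H) = -H/8 (y(k, H) = (0 - H)/8 = (-H)/8 = -H/8)
P(13) + y(-37, -9) = (-7 - 1*13) - ⅛*(-9) = (-7 - 13) + 9/8 = -20 + 9/8 = -151/8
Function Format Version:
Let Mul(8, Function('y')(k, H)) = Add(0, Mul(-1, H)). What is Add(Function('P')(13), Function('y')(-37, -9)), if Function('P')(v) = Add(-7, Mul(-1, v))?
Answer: Rational(-151, 8) ≈ -18.875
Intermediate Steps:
Function('y')(k, H) = Mul(Rational(-1, 8), H) (Function('y')(k, H) = Mul(Rational(1, 8), Add(0, Mul(-1, H))) = Mul(Rational(1, 8), Mul(-1, H)) = Mul(Rational(-1, 8), H))
Add(Function('P')(13), Function('y')(-37, -9)) = Add(Add(-7, Mul(-1, 13)), Mul(Rational(-1, 8), -9)) = Add(Add(-7, -13), Rational(9, 8)) = Add(-20, Rational(9, 8)) = Rational(-151, 8)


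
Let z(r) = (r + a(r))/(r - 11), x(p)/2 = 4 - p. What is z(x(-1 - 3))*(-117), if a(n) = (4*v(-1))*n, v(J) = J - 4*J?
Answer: -24336/5 ≈ -4867.2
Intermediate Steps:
v(J) = -3*J
a(n) = 12*n (a(n) = (4*(-3*(-1)))*n = (4*3)*n = 12*n)
x(p) = 8 - 2*p (x(p) = 2*(4 - p) = 8 - 2*p)
z(r) = 13*r/(-11 + r) (z(r) = (r + 12*r)/(r - 11) = (13*r)/(-11 + r) = 13*r/(-11 + r))
z(x(-1 - 3))*(-117) = (13*(8 - 2*(-1 - 3))/(-11 + (8 - 2*(-1 - 3))))*(-117) = (13*(8 - 2*(-4))/(-11 + (8 - 2*(-4))))*(-117) = (13*(8 + 8)/(-11 + (8 + 8)))*(-117) = (13*16/(-11 + 16))*(-117) = (13*16/5)*(-117) = (13*16*(1/5))*(-117) = (208/5)*(-117) = -24336/5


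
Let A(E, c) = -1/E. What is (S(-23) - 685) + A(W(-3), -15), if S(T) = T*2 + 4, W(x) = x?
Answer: -2180/3 ≈ -726.67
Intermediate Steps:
S(T) = 4 + 2*T (S(T) = 2*T + 4 = 4 + 2*T)
(S(-23) - 685) + A(W(-3), -15) = ((4 + 2*(-23)) - 685) - 1/(-3) = ((4 - 46) - 685) - 1*(-⅓) = (-42 - 685) + ⅓ = -727 + ⅓ = -2180/3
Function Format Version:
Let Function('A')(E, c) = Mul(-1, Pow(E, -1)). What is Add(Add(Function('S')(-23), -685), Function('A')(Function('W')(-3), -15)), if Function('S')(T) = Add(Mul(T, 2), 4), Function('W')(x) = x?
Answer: Rational(-2180, 3) ≈ -726.67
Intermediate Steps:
Function('S')(T) = Add(4, Mul(2, T)) (Function('S')(T) = Add(Mul(2, T), 4) = Add(4, Mul(2, T)))
Add(Add(Function('S')(-23), -685), Function('A')(Function('W')(-3), -15)) = Add(Add(Add(4, Mul(2, -23)), -685), Mul(-1, Pow(-3, -1))) = Add(Add(Add(4, -46), -685), Mul(-1, Rational(-1, 3))) = Add(Add(-42, -685), Rational(1, 3)) = Add(-727, Rational(1, 3)) = Rational(-2180, 3)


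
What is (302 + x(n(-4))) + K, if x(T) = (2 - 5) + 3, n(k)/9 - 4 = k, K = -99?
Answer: 203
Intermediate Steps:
n(k) = 36 + 9*k
x(T) = 0 (x(T) = -3 + 3 = 0)
(302 + x(n(-4))) + K = (302 + 0) - 99 = 302 - 99 = 203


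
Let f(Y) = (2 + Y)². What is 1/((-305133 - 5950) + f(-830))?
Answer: 1/374501 ≈ 2.6702e-6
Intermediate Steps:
1/((-305133 - 5950) + f(-830)) = 1/((-305133 - 5950) + (2 - 830)²) = 1/(-311083 + (-828)²) = 1/(-311083 + 685584) = 1/374501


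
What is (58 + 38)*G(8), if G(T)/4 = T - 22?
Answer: -5376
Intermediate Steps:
G(T) = -88 + 4*T (G(T) = 4*(T - 22) = 4*(-22 + T) = -88 + 4*T)
(58 + 38)*G(8) = (58 + 38)*(-88 + 4*8) = 96*(-88 + 32) = 96*(-56) = -5376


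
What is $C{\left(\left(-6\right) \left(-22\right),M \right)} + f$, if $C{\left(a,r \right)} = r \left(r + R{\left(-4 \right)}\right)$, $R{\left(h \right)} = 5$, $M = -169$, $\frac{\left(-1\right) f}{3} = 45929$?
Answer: $-110071$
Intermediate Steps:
$f = -137787$ ($f = \left(-3\right) 45929 = -137787$)
$C{\left(a,r \right)} = r \left(5 + r\right)$ ($C{\left(a,r \right)} = r \left(r + 5\right) = r \left(5 + r\right)$)
$C{\left(\left(-6\right) \left(-22\right),M \right)} + f = - 169 \left(5 - 169\right) - 137787 = \left(-169\right) \left(-164\right) - 137787 = 27716 - 137787 = -110071$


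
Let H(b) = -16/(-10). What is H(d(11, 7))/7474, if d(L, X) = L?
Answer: 4/18685 ≈ 0.00021408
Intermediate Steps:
H(b) = 8/5 (H(b) = -16*(-⅒) = 8/5)
H(d(11, 7))/7474 = (8/5)/7474 = (8/5)*(1/7474) = 4/18685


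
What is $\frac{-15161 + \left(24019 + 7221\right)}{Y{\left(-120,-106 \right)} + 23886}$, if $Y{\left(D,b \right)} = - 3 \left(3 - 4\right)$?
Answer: $\frac{16079}{23889} \approx 0.67307$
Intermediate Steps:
$Y{\left(D,b \right)} = 3$ ($Y{\left(D,b \right)} = \left(-3\right) \left(-1\right) = 3$)
$\frac{-15161 + \left(24019 + 7221\right)}{Y{\left(-120,-106 \right)} + 23886} = \frac{-15161 + \left(24019 + 7221\right)}{3 + 23886} = \frac{-15161 + 31240}{23889} = 16079 \cdot \frac{1}{23889} = \frac{16079}{23889}$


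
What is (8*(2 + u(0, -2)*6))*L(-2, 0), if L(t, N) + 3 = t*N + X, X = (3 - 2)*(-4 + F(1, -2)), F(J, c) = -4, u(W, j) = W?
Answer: -176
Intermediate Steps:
X = -8 (X = (3 - 2)*(-4 - 4) = 1*(-8) = -8)
L(t, N) = -11 + N*t (L(t, N) = -3 + (t*N - 8) = -3 + (N*t - 8) = -3 + (-8 + N*t) = -11 + N*t)
(8*(2 + u(0, -2)*6))*L(-2, 0) = (8*(2 + 0*6))*(-11 + 0*(-2)) = (8*(2 + 0))*(-11 + 0) = (8*2)*(-11) = 16*(-11) = -176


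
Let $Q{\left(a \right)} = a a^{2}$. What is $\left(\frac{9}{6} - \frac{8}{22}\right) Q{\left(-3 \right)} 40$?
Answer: $- \frac{13500}{11} \approx -1227.3$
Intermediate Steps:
$Q{\left(a \right)} = a^{3}$
$\left(\frac{9}{6} - \frac{8}{22}\right) Q{\left(-3 \right)} 40 = \left(\frac{9}{6} - \frac{8}{22}\right) \left(-3\right)^{3} \cdot 40 = \left(9 \cdot \frac{1}{6} - \frac{4}{11}\right) \left(-27\right) 40 = \left(\frac{3}{2} - \frac{4}{11}\right) \left(-27\right) 40 = \frac{25}{22} \left(-27\right) 40 = \left(- \frac{675}{22}\right) 40 = - \frac{13500}{11}$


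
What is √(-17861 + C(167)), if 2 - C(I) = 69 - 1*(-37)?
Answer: I*√17965 ≈ 134.03*I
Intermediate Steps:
C(I) = -104 (C(I) = 2 - (69 - 1*(-37)) = 2 - (69 + 37) = 2 - 1*106 = 2 - 106 = -104)
√(-17861 + C(167)) = √(-17861 - 104) = √(-17965) = I*√17965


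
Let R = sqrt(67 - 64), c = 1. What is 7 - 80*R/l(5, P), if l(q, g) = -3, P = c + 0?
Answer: 7 + 80*sqrt(3)/3 ≈ 53.188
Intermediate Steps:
P = 1 (P = 1 + 0 = 1)
R = sqrt(3) ≈ 1.7320
7 - 80*R/l(5, P) = 7 - 80*sqrt(3)/(-3) = 7 - 80*sqrt(3)*(-1)/3 = 7 - (-80)*sqrt(3)/3 = 7 + 80*sqrt(3)/3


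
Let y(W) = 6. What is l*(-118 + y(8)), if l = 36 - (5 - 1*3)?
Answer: -3808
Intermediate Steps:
l = 34 (l = 36 - (5 - 3) = 36 - 1*2 = 36 - 2 = 34)
l*(-118 + y(8)) = 34*(-118 + 6) = 34*(-112) = -3808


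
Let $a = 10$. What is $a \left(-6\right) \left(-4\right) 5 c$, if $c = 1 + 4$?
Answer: $6000$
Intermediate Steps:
$c = 5$
$a \left(-6\right) \left(-4\right) 5 c = 10 \left(-6\right) \left(-4\right) 5 \cdot 5 = - 60 \left(\left(-20\right) 5\right) = \left(-60\right) \left(-100\right) = 6000$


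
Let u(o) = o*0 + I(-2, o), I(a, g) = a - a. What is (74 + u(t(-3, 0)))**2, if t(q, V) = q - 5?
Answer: 5476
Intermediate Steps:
I(a, g) = 0
t(q, V) = -5 + q
u(o) = 0 (u(o) = o*0 + 0 = 0 + 0 = 0)
(74 + u(t(-3, 0)))**2 = (74 + 0)**2 = 74**2 = 5476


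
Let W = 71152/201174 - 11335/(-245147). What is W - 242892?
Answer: -5989367122784471/24658601289 ≈ -2.4289e+5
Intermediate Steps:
W = 9861503317/24658601289 (W = 71152*(1/201174) - 11335*(-1/245147) = 35576/100587 + 11335/245147 = 9861503317/24658601289 ≈ 0.39992)
W - 242892 = 9861503317/24658601289 - 242892 = -5989367122784471/24658601289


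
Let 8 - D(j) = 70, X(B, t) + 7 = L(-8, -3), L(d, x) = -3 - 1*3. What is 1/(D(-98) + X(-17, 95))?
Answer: -1/75 ≈ -0.013333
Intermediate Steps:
L(d, x) = -6 (L(d, x) = -3 - 3 = -6)
X(B, t) = -13 (X(B, t) = -7 - 6 = -13)
D(j) = -62 (D(j) = 8 - 1*70 = 8 - 70 = -62)
1/(D(-98) + X(-17, 95)) = 1/(-62 - 13) = 1/(-75) = -1/75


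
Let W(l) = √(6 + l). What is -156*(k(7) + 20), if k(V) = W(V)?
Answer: -3120 - 156*√13 ≈ -3682.5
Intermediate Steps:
k(V) = √(6 + V)
-156*(k(7) + 20) = -156*(√(6 + 7) + 20) = -156*(√13 + 20) = -156*(20 + √13) = -3120 - 156*√13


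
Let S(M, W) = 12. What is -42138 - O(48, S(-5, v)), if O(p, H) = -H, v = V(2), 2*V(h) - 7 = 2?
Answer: -42126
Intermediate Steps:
V(h) = 9/2 (V(h) = 7/2 + (1/2)*2 = 7/2 + 1 = 9/2)
v = 9/2 ≈ 4.5000
-42138 - O(48, S(-5, v)) = -42138 - (-1)*12 = -42138 - 1*(-12) = -42138 + 12 = -42126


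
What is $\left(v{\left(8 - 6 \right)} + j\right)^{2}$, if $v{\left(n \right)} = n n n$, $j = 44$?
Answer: $2704$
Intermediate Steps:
$v{\left(n \right)} = n^{3}$ ($v{\left(n \right)} = n^{2} n = n^{3}$)
$\left(v{\left(8 - 6 \right)} + j\right)^{2} = \left(\left(8 - 6\right)^{3} + 44\right)^{2} = \left(2^{3} + 44\right)^{2} = \left(8 + 44\right)^{2} = 52^{2} = 2704$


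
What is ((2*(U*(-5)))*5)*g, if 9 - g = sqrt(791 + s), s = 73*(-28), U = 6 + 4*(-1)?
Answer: -900 + 100*I*sqrt(1253) ≈ -900.0 + 3539.8*I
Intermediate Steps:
U = 2 (U = 6 - 4 = 2)
s = -2044
g = 9 - I*sqrt(1253) (g = 9 - sqrt(791 - 2044) = 9 - sqrt(-1253) = 9 - I*sqrt(1253) ≈ 9.0 - 35.398*I)
((2*(U*(-5)))*5)*g = ((2*(2*(-5)))*5)*(9 - I*sqrt(1253)) = ((2*(-10))*5)*(9 - I*sqrt(1253)) = (-20*5)*(9 - I*sqrt(1253)) = -100*(9 - I*sqrt(1253)) = -900 + 100*I*sqrt(1253)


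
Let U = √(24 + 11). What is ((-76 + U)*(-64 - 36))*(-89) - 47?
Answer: -676447 + 8900*√35 ≈ -6.2379e+5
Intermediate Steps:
U = √35 ≈ 5.9161
((-76 + U)*(-64 - 36))*(-89) - 47 = ((-76 + √35)*(-64 - 36))*(-89) - 47 = ((-76 + √35)*(-100))*(-89) - 47 = (7600 - 100*√35)*(-89) - 47 = (-676400 + 8900*√35) - 47 = -676447 + 8900*√35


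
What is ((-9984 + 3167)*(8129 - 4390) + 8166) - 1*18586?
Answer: -25499183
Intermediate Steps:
((-9984 + 3167)*(8129 - 4390) + 8166) - 1*18586 = (-6817*3739 + 8166) - 18586 = (-25488763 + 8166) - 18586 = -25480597 - 18586 = -25499183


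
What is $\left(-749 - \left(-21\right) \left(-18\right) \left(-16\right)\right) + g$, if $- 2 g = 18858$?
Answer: $-4130$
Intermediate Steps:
$g = -9429$ ($g = \left(- \frac{1}{2}\right) 18858 = -9429$)
$\left(-749 - \left(-21\right) \left(-18\right) \left(-16\right)\right) + g = \left(-749 - \left(-21\right) \left(-18\right) \left(-16\right)\right) - 9429 = \left(-749 - 378 \left(-16\right)\right) - 9429 = \left(-749 - -6048\right) - 9429 = \left(-749 + 6048\right) - 9429 = 5299 - 9429 = -4130$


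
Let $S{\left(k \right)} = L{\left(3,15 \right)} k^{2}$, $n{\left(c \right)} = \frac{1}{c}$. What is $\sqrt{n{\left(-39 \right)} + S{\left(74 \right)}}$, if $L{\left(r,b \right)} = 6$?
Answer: $\frac{\sqrt{49973937}}{39} \approx 181.26$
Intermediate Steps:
$S{\left(k \right)} = 6 k^{2}$
$\sqrt{n{\left(-39 \right)} + S{\left(74 \right)}} = \sqrt{\frac{1}{-39} + 6 \cdot 74^{2}} = \sqrt{- \frac{1}{39} + 6 \cdot 5476} = \sqrt{- \frac{1}{39} + 32856} = \sqrt{\frac{1281383}{39}} = \frac{\sqrt{49973937}}{39}$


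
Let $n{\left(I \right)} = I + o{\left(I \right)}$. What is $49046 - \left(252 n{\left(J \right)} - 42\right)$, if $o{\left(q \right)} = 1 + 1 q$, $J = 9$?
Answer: $44300$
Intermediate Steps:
$o{\left(q \right)} = 1 + q$
$n{\left(I \right)} = 1 + 2 I$ ($n{\left(I \right)} = I + \left(1 + I\right) = 1 + 2 I$)
$49046 - \left(252 n{\left(J \right)} - 42\right) = 49046 - \left(252 \left(1 + 2 \cdot 9\right) - 42\right) = 49046 - \left(252 \left(1 + 18\right) - 42\right) = 49046 - \left(252 \cdot 19 - 42\right) = 49046 - \left(4788 - 42\right) = 49046 - 4746 = 44300$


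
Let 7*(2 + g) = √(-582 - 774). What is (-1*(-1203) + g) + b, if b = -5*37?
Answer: 1016 + 2*I*√339/7 ≈ 1016.0 + 5.2606*I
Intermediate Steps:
g = -2 + 2*I*√339/7 (g = -2 + √(-582 - 774)/7 = -2 + √(-1356)/7 = -2 + (2*I*√339)/7 = -2 + 2*I*√339/7 ≈ -2.0 + 5.2606*I)
b = -185
(-1*(-1203) + g) + b = (-1*(-1203) + (-2 + 2*I*√339/7)) - 185 = (1203 + (-2 + 2*I*√339/7)) - 185 = (1201 + 2*I*√339/7) - 185 = 1016 + 2*I*√339/7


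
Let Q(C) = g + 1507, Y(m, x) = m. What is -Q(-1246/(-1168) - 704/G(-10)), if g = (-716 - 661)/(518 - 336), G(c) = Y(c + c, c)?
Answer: -272897/182 ≈ -1499.4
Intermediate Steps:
G(c) = 2*c (G(c) = c + c = 2*c)
g = -1377/182 ≈ -7.5659
Q(C) = 272897/182 (Q(C) = -1377/182 + 1507 = 272897/182)
-Q(-1246/(-1168) - 704/G(-10)) = -1*272897/182 = -272897/182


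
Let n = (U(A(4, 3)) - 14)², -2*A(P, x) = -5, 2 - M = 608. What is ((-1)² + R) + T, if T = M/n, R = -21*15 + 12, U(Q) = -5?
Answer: -109628/361 ≈ -303.68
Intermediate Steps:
M = -606 (M = 2 - 1*608 = 2 - 608 = -606)
A(P, x) = 5/2 (A(P, x) = -½*(-5) = 5/2)
n = 361 (n = (-5 - 14)² = (-19)² = 361)
R = -303 (R = -315 + 12 = -303)
T = -606/361 ≈ -1.6787
((-1)² + R) + T = ((-1)² - 303) - 606/361 = (1 - 303) - 606/361 = -302 - 606/361 = -109628/361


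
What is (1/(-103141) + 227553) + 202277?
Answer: 44333096029/103141 ≈ 4.2983e+5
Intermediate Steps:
(1/(-103141) + 227553) + 202277 = (-1/103141 + 227553) + 202277 = 23470043972/103141 + 202277 = 44333096029/103141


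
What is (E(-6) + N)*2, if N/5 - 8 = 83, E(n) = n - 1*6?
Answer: 886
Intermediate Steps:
E(n) = -6 + n (E(n) = n - 6 = -6 + n)
N = 455 (N = 40 + 5*83 = 40 + 415 = 455)
(E(-6) + N)*2 = ((-6 - 6) + 455)*2 = (-12 + 455)*2 = 443*2 = 886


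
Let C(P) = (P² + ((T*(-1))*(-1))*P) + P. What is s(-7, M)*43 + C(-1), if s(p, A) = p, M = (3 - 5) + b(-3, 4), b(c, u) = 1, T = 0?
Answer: -301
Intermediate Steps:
M = -1 (M = (3 - 5) + 1 = -2 + 1 = -1)
C(P) = P + P² (C(P) = (P² + ((0*(-1))*(-1))*P) + P = (P² + (0*(-1))*P) + P = (P² + 0*P) + P = (P² + 0) + P = P² + P = P + P²)
s(-7, M)*43 + C(-1) = -7*43 - (1 - 1) = -301 - 1*0 = -301 + 0 = -301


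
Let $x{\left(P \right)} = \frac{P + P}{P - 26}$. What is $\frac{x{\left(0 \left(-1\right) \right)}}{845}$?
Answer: $0$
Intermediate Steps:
$x{\left(P \right)} = \frac{2 P}{-26 + P}$
$\frac{x{\left(0 \left(-1\right) \right)}}{845} = \frac{2 \cdot 0 \left(-1\right) \frac{1}{-26 + 0 \left(-1\right)}}{845} = 2 \cdot 0 \frac{1}{-26 + 0} \cdot \frac{1}{845} = 2 \cdot 0 \frac{1}{-26} \cdot \frac{1}{845} = 2 \cdot 0 \left(- \frac{1}{26}\right) \frac{1}{845} = 0 \cdot \frac{1}{845} = 0$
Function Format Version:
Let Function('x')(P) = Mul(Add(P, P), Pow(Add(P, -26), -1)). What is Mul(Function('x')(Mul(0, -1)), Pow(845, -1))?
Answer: 0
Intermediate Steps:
Function('x')(P) = Mul(2, P, Pow(Add(-26, P), -1)) (Function('x')(P) = Mul(Mul(2, P), Pow(Add(-26, P), -1)) = Mul(2, P, Pow(Add(-26, P), -1)))
Mul(Function('x')(Mul(0, -1)), Pow(845, -1)) = Mul(Mul(2, Mul(0, -1), Pow(Add(-26, Mul(0, -1)), -1)), Pow(845, -1)) = Mul(Mul(2, 0, Pow(Add(-26, 0), -1)), Rational(1, 845)) = Mul(Mul(2, 0, Pow(-26, -1)), Rational(1, 845)) = Mul(Mul(2, 0, Rational(-1, 26)), Rational(1, 845)) = Mul(0, Rational(1, 845)) = 0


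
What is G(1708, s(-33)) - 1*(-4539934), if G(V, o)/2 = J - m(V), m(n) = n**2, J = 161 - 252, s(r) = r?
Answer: -1294776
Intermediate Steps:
J = -91
G(V, o) = -182 - 2*V**2 (G(V, o) = 2*(-91 - V**2) = -182 - 2*V**2)
G(1708, s(-33)) - 1*(-4539934) = (-182 - 2*1708**2) - 1*(-4539934) = (-182 - 2*2917264) + 4539934 = (-182 - 5834528) + 4539934 = -5834710 + 4539934 = -1294776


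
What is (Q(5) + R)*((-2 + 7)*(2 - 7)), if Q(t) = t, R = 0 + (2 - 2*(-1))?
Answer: -225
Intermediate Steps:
R = 4 (R = 0 + (2 + 2) = 0 + 4 = 4)
(Q(5) + R)*((-2 + 7)*(2 - 7)) = (5 + 4)*((-2 + 7)*(2 - 7)) = 9*(5*(-5)) = 9*(-25) = -225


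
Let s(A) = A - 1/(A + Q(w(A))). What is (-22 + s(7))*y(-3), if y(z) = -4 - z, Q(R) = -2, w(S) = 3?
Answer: 76/5 ≈ 15.200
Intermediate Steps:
s(A) = A - 1/(-2 + A) (s(A) = A - 1/(A - 2) = A - 1/(-2 + A))
(-22 + s(7))*y(-3) = (-22 + (-1 + 7**2 - 2*7)/(-2 + 7))*(-4 - 1*(-3)) = (-22 + (-1 + 49 - 14)/5)*(-4 + 3) = (-22 + (1/5)*34)*(-1) = (-22 + 34/5)*(-1) = -76/5*(-1) = 76/5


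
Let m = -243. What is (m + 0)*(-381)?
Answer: 92583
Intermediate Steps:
(m + 0)*(-381) = (-243 + 0)*(-381) = -243*(-381) = 92583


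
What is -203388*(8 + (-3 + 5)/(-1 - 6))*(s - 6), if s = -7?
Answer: 142778376/7 ≈ 2.0397e+7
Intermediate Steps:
-203388*(8 + (-3 + 5)/(-1 - 6))*(s - 6) = -203388*(8 + (-3 + 5)/(-1 - 6))*(-7 - 6) = -203388*(8 + 2/(-7))*(-13) = -203388*(8 + 2*(-1/7))*(-13) = -203388*(8 - 2/7)*(-13) = -10982952*(-13)/7 = -203388*(-702/7) = 142778376/7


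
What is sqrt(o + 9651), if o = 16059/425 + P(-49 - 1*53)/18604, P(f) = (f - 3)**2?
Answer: 3*sqrt(673044738391043)/790670 ≈ 98.435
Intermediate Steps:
P(f) = (-3 + f)**2
o = 303447261/7906700 (o = 16059/425 + (-3 + (-49 - 1*53))**2/18604 = 16059*(1/425) + (-3 + (-49 - 53))**2*(1/18604) = 16059/425 + (-3 - 102)**2*(1/18604) = 16059/425 + (-105)**2*(1/18604) = 16059/425 + 11025*(1/18604) = 16059/425 + 11025/18604 = 303447261/7906700 ≈ 38.378)
sqrt(o + 9651) = sqrt(303447261/7906700 + 9651) = sqrt(76611008961/7906700) = 3*sqrt(673044738391043)/790670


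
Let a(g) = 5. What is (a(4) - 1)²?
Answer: 16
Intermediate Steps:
(a(4) - 1)² = (5 - 1)² = 4² = 16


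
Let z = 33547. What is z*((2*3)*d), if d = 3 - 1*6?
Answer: -603846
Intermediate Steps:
d = -3 (d = 3 - 6 = -3)
z*((2*3)*d) = 33547*((2*3)*(-3)) = 33547*(6*(-3)) = 33547*(-18) = -603846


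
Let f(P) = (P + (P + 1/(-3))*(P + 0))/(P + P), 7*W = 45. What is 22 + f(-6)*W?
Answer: 34/7 ≈ 4.8571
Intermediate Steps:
W = 45/7 (W = (1/7)*45 = 45/7 ≈ 6.4286)
f(P) = (P + P*(-1/3 + P))/(2*P) (f(P) = (P + (P - 1/3)*P)/((2*P)) = (P + (-1/3 + P)*P)*(1/(2*P)) = (P + P*(-1/3 + P))*(1/(2*P)) = (P + P*(-1/3 + P))/(2*P))
22 + f(-6)*W = 22 + (1/3 + (1/2)*(-6))*(45/7) = 22 + (1/3 - 3)*(45/7) = 22 - 8/3*45/7 = 22 - 120/7 = 34/7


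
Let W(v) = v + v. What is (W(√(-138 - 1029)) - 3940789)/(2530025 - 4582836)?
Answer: 3940789/2052811 - 2*I*√1167/2052811 ≈ 1.9197 - 3.3283e-5*I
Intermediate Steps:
W(v) = 2*v
(W(√(-138 - 1029)) - 3940789)/(2530025 - 4582836) = (2*√(-138 - 1029) - 3940789)/(2530025 - 4582836) = (2*√(-1167) - 3940789)/(-2052811) = (2*(I*√1167) - 3940789)*(-1/2052811) = (2*I*√1167 - 3940789)*(-1/2052811) = (-3940789 + 2*I*√1167)*(-1/2052811) = 3940789/2052811 - 2*I*√1167/2052811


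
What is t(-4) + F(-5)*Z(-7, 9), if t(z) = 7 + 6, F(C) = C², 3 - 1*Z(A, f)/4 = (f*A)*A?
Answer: -43787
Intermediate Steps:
Z(A, f) = 12 - 4*f*A² (Z(A, f) = 12 - 4*f*A*A = 12 - 4*A*f*A = 12 - 4*f*A²)
t(z) = 13
t(-4) + F(-5)*Z(-7, 9) = 13 + (-5)²*(12 - 4*9*(-7)²) = 13 + 25*(12 - 4*9*49) = 13 + 25*(12 - 1764) = 13 + 25*(-1752) = 13 - 43800 = -43787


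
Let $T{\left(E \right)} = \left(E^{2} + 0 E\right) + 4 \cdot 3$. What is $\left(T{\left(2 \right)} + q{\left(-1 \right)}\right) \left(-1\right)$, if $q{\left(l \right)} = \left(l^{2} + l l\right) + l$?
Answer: $-17$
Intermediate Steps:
$q{\left(l \right)} = l + 2 l^{2}$ ($q{\left(l \right)} = \left(l^{2} + l^{2}\right) + l = 2 l^{2} + l = l + 2 l^{2}$)
$T{\left(E \right)} = 12 + E^{2}$ ($T{\left(E \right)} = \left(E^{2} + 0\right) + 12 = E^{2} + 12 = 12 + E^{2}$)
$\left(T{\left(2 \right)} + q{\left(-1 \right)}\right) \left(-1\right) = \left(\left(12 + 2^{2}\right) - \left(1 + 2 \left(-1\right)\right)\right) \left(-1\right) = \left(\left(12 + 4\right) - \left(1 - 2\right)\right) \left(-1\right) = \left(16 - -1\right) \left(-1\right) = \left(16 + 1\right) \left(-1\right) = 17 \left(-1\right) = -17$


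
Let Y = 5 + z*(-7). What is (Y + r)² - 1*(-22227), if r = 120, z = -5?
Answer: 47827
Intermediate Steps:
Y = 40 (Y = 5 - 5*(-7) = 5 + 35 = 40)
(Y + r)² - 1*(-22227) = (40 + 120)² - 1*(-22227) = 160² + 22227 = 25600 + 22227 = 47827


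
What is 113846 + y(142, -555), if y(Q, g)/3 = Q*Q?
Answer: 174338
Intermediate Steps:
y(Q, g) = 3*Q² (y(Q, g) = 3*(Q*Q) = 3*Q²)
113846 + y(142, -555) = 113846 + 3*142² = 113846 + 3*20164 = 113846 + 60492 = 174338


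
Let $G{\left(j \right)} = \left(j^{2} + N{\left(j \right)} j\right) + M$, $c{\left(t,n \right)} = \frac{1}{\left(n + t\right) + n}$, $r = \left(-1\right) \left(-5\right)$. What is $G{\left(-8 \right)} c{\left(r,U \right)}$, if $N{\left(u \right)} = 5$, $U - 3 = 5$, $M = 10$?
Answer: $\frac{34}{21} \approx 1.619$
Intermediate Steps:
$U = 8$ ($U = 3 + 5 = 8$)
$r = 5$
$c{\left(t,n \right)} = \frac{1}{t + 2 n}$
$G{\left(j \right)} = 10 + j^{2} + 5 j$ ($G{\left(j \right)} = \left(j^{2} + 5 j\right) + 10 = 10 + j^{2} + 5 j$)
$G{\left(-8 \right)} c{\left(r,U \right)} = \frac{10 + \left(-8\right)^{2} + 5 \left(-8\right)}{5 + 2 \cdot 8} = \frac{10 + 64 - 40}{5 + 16} = \frac{34}{21}$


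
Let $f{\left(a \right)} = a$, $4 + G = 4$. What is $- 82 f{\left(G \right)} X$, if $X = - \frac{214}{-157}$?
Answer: $0$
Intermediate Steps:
$G = 0$ ($G = -4 + 4 = 0$)
$X = \frac{214}{157}$ ($X = \left(-214\right) \left(- \frac{1}{157}\right) = \frac{214}{157} \approx 1.3631$)
$- 82 f{\left(G \right)} X = \left(-82\right) 0 \cdot \frac{214}{157} = 0 \cdot \frac{214}{157} = 0$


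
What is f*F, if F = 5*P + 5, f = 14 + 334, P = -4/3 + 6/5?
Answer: 1508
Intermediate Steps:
P = -2/15 (P = -4*⅓ + 6*(⅕) = -4/3 + 6/5 = -2/15 ≈ -0.13333)
f = 348
F = 13/3 (F = 5*(-2/15) + 5 = -⅔ + 5 = 13/3 ≈ 4.3333)
f*F = 348*(13/3) = 1508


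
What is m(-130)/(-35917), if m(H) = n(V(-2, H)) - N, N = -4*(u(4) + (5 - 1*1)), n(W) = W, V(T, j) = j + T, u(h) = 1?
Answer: 16/5131 ≈ 0.0031183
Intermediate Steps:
V(T, j) = T + j
N = -20 (N = -4*(1 + (5 - 1*1)) = -4*(1 + (5 - 1)) = -4*(1 + 4) = -4*5 = -20)
m(H) = 18 + H (m(H) = (-2 + H) - 1*(-20) = (-2 + H) + 20 = 18 + H)
m(-130)/(-35917) = (18 - 130)/(-35917) = -112*(-1/35917) = 16/5131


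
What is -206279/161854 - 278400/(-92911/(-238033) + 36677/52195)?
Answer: -93306019516794430349/366324859189674 ≈ -2.5471e+5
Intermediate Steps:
-206279/161854 - 278400/(-92911/(-238033) + 36677/52195) = -206279*1/161854 - 278400/(-92911*(-1/238033) + 36677*(1/52195)) = -206279/161854 - 278400/(92911/238033 + 36677/52195) = -206279/161854 - 278400/13579825986/12424132435 = -206279/161854 - 278400*12424132435/13579825986 = -206279/161854 - 576479744984000/2263304331 = -93306019516794430349/366324859189674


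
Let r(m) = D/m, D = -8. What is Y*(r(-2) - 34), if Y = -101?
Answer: 3030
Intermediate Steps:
r(m) = -8/m
Y*(r(-2) - 34) = -101*(-8/(-2) - 34) = -101*(-8*(-½) - 34) = -101*(4 - 34) = -101*(-30) = 3030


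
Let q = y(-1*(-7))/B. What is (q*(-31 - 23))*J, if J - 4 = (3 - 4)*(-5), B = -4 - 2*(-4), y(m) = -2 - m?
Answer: 2187/2 ≈ 1093.5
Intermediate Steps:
B = 4 (B = -4 + 8 = 4)
q = -9/4 (q = (-2 - (-1)*(-7))/4 = (-2 - 1*7)*(1/4) = (-2 - 7)*(1/4) = -9*1/4 = -9/4 ≈ -2.2500)
J = 9 (J = 4 + (3 - 4)*(-5) = 4 - 1*(-5) = 4 + 5 = 9)
(q*(-31 - 23))*J = -9*(-31 - 23)/4*9 = -9/4*(-54)*9 = (243/2)*9 = 2187/2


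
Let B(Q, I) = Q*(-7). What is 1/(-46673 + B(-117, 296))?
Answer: -1/45854 ≈ -2.1808e-5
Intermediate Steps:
B(Q, I) = -7*Q
1/(-46673 + B(-117, 296)) = 1/(-46673 - 7*(-117)) = 1/(-46673 + 819) = 1/(-45854) = -1/45854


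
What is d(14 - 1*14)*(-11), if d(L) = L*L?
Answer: 0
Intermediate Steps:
d(L) = L²
d(14 - 1*14)*(-11) = (14 - 1*14)²*(-11) = (14 - 14)²*(-11) = 0²*(-11) = 0*(-11) = 0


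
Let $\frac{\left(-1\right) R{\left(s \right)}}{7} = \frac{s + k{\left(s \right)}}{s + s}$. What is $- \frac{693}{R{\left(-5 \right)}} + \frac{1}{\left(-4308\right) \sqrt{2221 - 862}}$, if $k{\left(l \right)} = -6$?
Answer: $90 - \frac{\sqrt{151}}{1951524} \approx 90.0$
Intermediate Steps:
$R{\left(s \right)} = - \frac{7 \left(-6 + s\right)}{2 s}$ ($R{\left(s \right)} = - 7 \frac{s - 6}{s + s} = - 7 \frac{-6 + s}{2 s} = - \frac{7 \left(-6 + s\right)}{2 s}$)
$- \frac{693}{R{\left(-5 \right)}} + \frac{1}{\left(-4308\right) \sqrt{2221 - 862}} = - \frac{693}{- \frac{7}{2} + \frac{21}{-5}} + \frac{1}{\left(-4308\right) \sqrt{2221 - 862}} = - \frac{693}{- \frac{7}{2} + 21 \left(- \frac{1}{5}\right)} - \frac{1}{4308 \sqrt{1359}} = - \frac{693}{- \frac{7}{2} - \frac{21}{5}} - \frac{1}{4308 \cdot 3 \sqrt{151}} = - \frac{693}{- \frac{77}{10}} - \frac{\frac{1}{453} \sqrt{151}}{4308} = \left(-693\right) \left(- \frac{10}{77}\right) - \frac{\sqrt{151}}{1951524} = 90 - \frac{\sqrt{151}}{1951524}$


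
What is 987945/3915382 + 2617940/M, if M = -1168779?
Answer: -9095545783925/4576216258578 ≈ -1.9876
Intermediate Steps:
987945/3915382 + 2617940/M = 987945/3915382 + 2617940/(-1168779) = 987945*(1/3915382) + 2617940*(-1/1168779) = 987945/3915382 - 2617940/1168779 = -9095545783925/4576216258578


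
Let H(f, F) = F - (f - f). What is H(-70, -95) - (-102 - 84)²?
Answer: -34691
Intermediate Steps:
H(f, F) = F (H(f, F) = F - 1*0 = F + 0 = F)
H(-70, -95) - (-102 - 84)² = -95 - (-102 - 84)² = -95 - 1*(-186)² = -95 - 1*34596 = -95 - 34596 = -34691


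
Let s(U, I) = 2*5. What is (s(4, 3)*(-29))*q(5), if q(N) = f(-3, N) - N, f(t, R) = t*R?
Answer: 5800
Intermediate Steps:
f(t, R) = R*t
s(U, I) = 10
q(N) = -4*N (q(N) = N*(-3) - N = -3*N - N = -4*N)
(s(4, 3)*(-29))*q(5) = (10*(-29))*(-4*5) = -290*(-20) = 5800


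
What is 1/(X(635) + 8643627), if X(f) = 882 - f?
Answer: 1/8643874 ≈ 1.1569e-7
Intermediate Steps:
1/(X(635) + 8643627) = 1/((882 - 1*635) + 8643627) = 1/((882 - 635) + 8643627) = 1/(247 + 8643627) = 1/8643874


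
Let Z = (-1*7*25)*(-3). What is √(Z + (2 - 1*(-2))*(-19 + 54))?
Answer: √665 ≈ 25.788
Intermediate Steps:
Z = 525 (Z = -7*25*(-3) = -175*(-3) = 525)
√(Z + (2 - 1*(-2))*(-19 + 54)) = √(525 + (2 - 1*(-2))*(-19 + 54)) = √(525 + (2 + 2)*35) = √(525 + 4*35) = √(525 + 140) = √665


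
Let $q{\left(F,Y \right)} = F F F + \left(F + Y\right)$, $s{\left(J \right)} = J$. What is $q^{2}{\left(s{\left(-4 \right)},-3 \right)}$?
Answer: $5041$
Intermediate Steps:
$q{\left(F,Y \right)} = F + Y + F^{3}$ ($q{\left(F,Y \right)} = F^{2} F + \left(F + Y\right) = F^{3} + \left(F + Y\right) = F + Y + F^{3}$)
$q^{2}{\left(s{\left(-4 \right)},-3 \right)} = \left(-4 - 3 + \left(-4\right)^{3}\right)^{2} = \left(-4 - 3 - 64\right)^{2} = \left(-71\right)^{2} = 5041$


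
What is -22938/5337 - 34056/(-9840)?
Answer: -610459/729390 ≈ -0.83694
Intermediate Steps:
-22938/5337 - 34056/(-9840) = -22938*1/5337 - 34056*(-1/9840) = -7646/1779 + 1419/410 = -610459/729390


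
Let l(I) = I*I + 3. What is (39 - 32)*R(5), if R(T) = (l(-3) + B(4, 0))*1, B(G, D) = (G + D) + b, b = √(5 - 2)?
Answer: 112 + 7*√3 ≈ 124.12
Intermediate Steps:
b = √3 ≈ 1.7320
l(I) = 3 + I² (l(I) = I² + 3 = 3 + I²)
B(G, D) = D + G + √3 (B(G, D) = (G + D) + √3 = (D + G) + √3 = D + G + √3)
R(T) = 16 + √3 (R(T) = ((3 + (-3)²) + (0 + 4 + √3))*1 = ((3 + 9) + (4 + √3))*1 = (12 + (4 + √3))*1 = (16 + √3)*1 = 16 + √3)
(39 - 32)*R(5) = (39 - 32)*(16 + √3) = 7*(16 + √3) = 112 + 7*√3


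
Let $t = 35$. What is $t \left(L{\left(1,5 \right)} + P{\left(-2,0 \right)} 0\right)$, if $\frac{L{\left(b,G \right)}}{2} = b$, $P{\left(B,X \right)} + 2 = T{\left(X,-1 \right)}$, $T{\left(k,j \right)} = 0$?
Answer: $70$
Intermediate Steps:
$P{\left(B,X \right)} = -2$ ($P{\left(B,X \right)} = -2 + 0 = -2$)
$L{\left(b,G \right)} = 2 b$
$t \left(L{\left(1,5 \right)} + P{\left(-2,0 \right)} 0\right) = 35 \left(2 \cdot 1 - 0\right) = 35 \left(2 + 0\right) = 35 \cdot 2 = 70$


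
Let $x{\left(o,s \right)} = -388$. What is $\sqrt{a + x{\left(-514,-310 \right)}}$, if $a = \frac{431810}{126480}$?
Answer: $\frac{i \sqrt{15380736366}}{6324} \approx 19.611 i$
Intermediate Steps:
$a = \frac{43181}{12648}$ ($a = 431810 \cdot \frac{1}{126480} = \frac{43181}{12648} \approx 3.4141$)
$\sqrt{a + x{\left(-514,-310 \right)}} = \sqrt{\frac{43181}{12648} - 388} = \sqrt{- \frac{4864243}{12648}} = \frac{i \sqrt{15380736366}}{6324}$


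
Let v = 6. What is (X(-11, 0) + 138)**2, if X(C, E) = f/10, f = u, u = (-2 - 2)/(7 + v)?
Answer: 80425024/4225 ≈ 19036.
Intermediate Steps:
u = -4/13 (u = (-2 - 2)/(7 + 6) = -4/13 ≈ -0.30769)
f = -4/13 ≈ -0.30769
X(C, E) = -2/65 (X(C, E) = -4/13/10 = -4/13*1/10 = -2/65)
(X(-11, 0) + 138)**2 = (-2/65 + 138)**2 = (8968/65)**2 = 80425024/4225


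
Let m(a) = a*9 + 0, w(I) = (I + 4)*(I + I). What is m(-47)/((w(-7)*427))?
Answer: -141/5978 ≈ -0.023586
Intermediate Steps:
w(I) = 2*I*(4 + I) (w(I) = (4 + I)*(2*I) = 2*I*(4 + I))
m(a) = 9*a (m(a) = 9*a + 0 = 9*a)
m(-47)/((w(-7)*427)) = (9*(-47))/(((2*(-7)*(4 - 7))*427)) = -423/((2*(-7)*(-3))*427) = -423/(42*427) = -423/17934 = -423*1/17934 = -141/5978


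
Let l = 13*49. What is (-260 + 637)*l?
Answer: 240149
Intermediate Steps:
l = 637
(-260 + 637)*l = (-260 + 637)*637 = 377*637 = 240149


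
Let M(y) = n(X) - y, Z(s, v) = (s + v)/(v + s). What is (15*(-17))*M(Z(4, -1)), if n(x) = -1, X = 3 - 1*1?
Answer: 510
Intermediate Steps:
X = 2 (X = 3 - 1 = 2)
Z(s, v) = 1 (Z(s, v) = (s + v)/(s + v) = 1)
M(y) = -1 - y
(15*(-17))*M(Z(4, -1)) = (15*(-17))*(-1 - 1*1) = -255*(-1 - 1) = -255*(-2) = 510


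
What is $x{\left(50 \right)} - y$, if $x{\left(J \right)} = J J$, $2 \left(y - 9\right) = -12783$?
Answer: $\frac{17765}{2} \approx 8882.5$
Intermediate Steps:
$y = - \frac{12765}{2}$ ($y = 9 + \frac{1}{2} \left(-12783\right) = 9 - \frac{12783}{2} = - \frac{12765}{2} \approx -6382.5$)
$x{\left(J \right)} = J^{2}$
$x{\left(50 \right)} - y = 50^{2} - - \frac{12765}{2} = 2500 + \frac{12765}{2} = \frac{17765}{2}$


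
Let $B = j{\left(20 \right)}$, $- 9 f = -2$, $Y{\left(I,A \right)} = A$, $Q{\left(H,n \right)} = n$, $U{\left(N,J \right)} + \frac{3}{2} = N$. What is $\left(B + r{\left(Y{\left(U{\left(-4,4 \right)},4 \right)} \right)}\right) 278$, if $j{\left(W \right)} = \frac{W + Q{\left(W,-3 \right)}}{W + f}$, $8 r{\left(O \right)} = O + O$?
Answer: $\frac{46565}{91} \approx 511.7$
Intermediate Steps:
$U{\left(N,J \right)} = - \frac{3}{2} + N$
$f = \frac{2}{9}$ ($f = \left(- \frac{1}{9}\right) \left(-2\right) = \frac{2}{9} \approx 0.22222$)
$r{\left(O \right)} = \frac{O}{4}$ ($r{\left(O \right)} = \frac{O + O}{8} = \frac{2 O}{8} = \frac{O}{4}$)
$j{\left(W \right)} = \frac{-3 + W}{\frac{2}{9} + W}$ ($j{\left(W \right)} = \frac{W - 3}{W + \frac{2}{9}} = \frac{-3 + W}{\frac{2}{9} + W}$)
$B = \frac{153}{182}$ ($B = \frac{9 \left(-3 + 20\right)}{2 + 9 \cdot 20} = 9 \frac{1}{2 + 180} \cdot 17 = 9 \cdot \frac{1}{182} \cdot 17 = \frac{153}{182} \approx 0.84066$)
$\left(B + r{\left(Y{\left(U{\left(-4,4 \right)},4 \right)} \right)}\right) 278 = \left(\frac{153}{182} + \frac{1}{4} \cdot 4\right) 278 = \left(\frac{153}{182} + 1\right) 278 = \frac{335}{182} \cdot 278 = \frac{46565}{91}$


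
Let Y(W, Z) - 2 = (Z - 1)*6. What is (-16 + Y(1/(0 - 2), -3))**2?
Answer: 1444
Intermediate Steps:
Y(W, Z) = -4 + 6*Z (Y(W, Z) = 2 + (Z - 1)*6 = 2 + (-1 + Z)*6 = 2 + (-6 + 6*Z) = -4 + 6*Z)
(-16 + Y(1/(0 - 2), -3))**2 = (-16 + (-4 + 6*(-3)))**2 = (-16 + (-4 - 18))**2 = (-16 - 22)**2 = (-38)**2 = 1444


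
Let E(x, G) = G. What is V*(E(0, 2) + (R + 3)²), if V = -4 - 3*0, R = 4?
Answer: -204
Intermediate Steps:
V = -4 (V = -4 + 0 = -4)
V*(E(0, 2) + (R + 3)²) = -4*(2 + (4 + 3)²) = -4*(2 + 7²) = -4*(2 + 49) = -4*51 = -204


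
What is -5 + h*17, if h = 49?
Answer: 828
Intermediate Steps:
-5 + h*17 = -5 + 49*17 = -5 + 833 = 828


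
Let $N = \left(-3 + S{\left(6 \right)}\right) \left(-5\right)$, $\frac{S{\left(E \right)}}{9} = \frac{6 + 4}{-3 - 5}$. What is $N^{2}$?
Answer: $\frac{81225}{16} \approx 5076.6$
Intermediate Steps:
$S{\left(E \right)} = - \frac{45}{4}$ ($S{\left(E \right)} = 9 \frac{6 + 4}{-3 - 5} = 9 \frac{10}{-8} = 9 \cdot 10 \left(- \frac{1}{8}\right) = 9 \left(- \frac{5}{4}\right) = - \frac{45}{4}$)
$N = \frac{285}{4}$ ($N = \left(-3 - \frac{45}{4}\right) \left(-5\right) = \left(- \frac{57}{4}\right) \left(-5\right) = \frac{285}{4} \approx 71.25$)
$N^{2} = \left(\frac{285}{4}\right)^{2} = \frac{81225}{16}$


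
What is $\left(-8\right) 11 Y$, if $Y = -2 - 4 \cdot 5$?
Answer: $1936$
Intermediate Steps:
$Y = -22$ ($Y = -2 - 20 = -22$)
$\left(-8\right) 11 Y = \left(-8\right) 11 \left(-22\right) = \left(-88\right) \left(-22\right) = 1936$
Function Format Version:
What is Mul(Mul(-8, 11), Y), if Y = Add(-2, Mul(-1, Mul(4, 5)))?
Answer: 1936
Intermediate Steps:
Y = -22 (Y = Add(-2, Mul(-1, 20)) = Add(-2, -20) = -22)
Mul(Mul(-8, 11), Y) = Mul(Mul(-8, 11), -22) = Mul(-88, -22) = 1936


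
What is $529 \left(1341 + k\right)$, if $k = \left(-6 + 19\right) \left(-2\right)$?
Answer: $695635$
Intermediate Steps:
$k = -26$ ($k = 13 \left(-2\right) = -26$)
$529 \left(1341 + k\right) = 529 \left(1341 - 26\right) = 529 \cdot 1315 = 695635$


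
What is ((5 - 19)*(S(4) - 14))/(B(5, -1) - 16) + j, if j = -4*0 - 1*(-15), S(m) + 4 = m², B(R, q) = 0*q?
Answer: 53/4 ≈ 13.250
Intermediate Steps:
B(R, q) = 0
S(m) = -4 + m²
j = 15 (j = 0 + 15 = 15)
((5 - 19)*(S(4) - 14))/(B(5, -1) - 16) + j = ((5 - 19)*((-4 + 4²) - 14))/(0 - 16) + 15 = -14*((-4 + 16) - 14)/(-16) + 15 = -14*(12 - 14)*(-1/16) + 15 = -14*(-2)*(-1/16) + 15 = 28*(-1/16) + 15 = -7/4 + 15 = 53/4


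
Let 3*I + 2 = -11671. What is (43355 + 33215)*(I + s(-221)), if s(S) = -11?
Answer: -298776140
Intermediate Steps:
I = -3891 (I = -⅔ + (⅓)*(-11671) = -⅔ - 11671/3 = -3891)
(43355 + 33215)*(I + s(-221)) = (43355 + 33215)*(-3891 - 11) = 76570*(-3902) = -298776140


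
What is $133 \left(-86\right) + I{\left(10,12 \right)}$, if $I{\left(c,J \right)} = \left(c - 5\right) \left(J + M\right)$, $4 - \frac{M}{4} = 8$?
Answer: $-11458$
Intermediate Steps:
$M = -16$ ($M = 16 - 32 = -16$)
$I{\left(c,J \right)} = \left(-16 + J\right) \left(-5 + c\right)$ ($I{\left(c,J \right)} = \left(c - 5\right) \left(J - 16\right) = \left(-5 + c\right) \left(-16 + J\right) = \left(-16 + J\right) \left(-5 + c\right)$)
$133 \left(-86\right) + I{\left(10,12 \right)} = 133 \left(-86\right) + \left(80 - 160 - 60 + 12 \cdot 10\right) = -11438 + \left(80 - 160 - 60 + 120\right) = -11438 - 20 = -11458$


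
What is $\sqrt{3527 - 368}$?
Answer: $9 \sqrt{39} \approx 56.205$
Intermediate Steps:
$\sqrt{3527 - 368} = \sqrt{3159} = 9 \sqrt{39}$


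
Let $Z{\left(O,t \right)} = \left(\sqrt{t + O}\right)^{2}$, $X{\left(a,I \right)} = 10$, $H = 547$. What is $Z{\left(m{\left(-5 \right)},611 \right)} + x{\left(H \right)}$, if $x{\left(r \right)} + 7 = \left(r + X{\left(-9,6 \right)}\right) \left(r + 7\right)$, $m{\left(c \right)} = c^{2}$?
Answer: $309207$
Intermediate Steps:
$Z{\left(O,t \right)} = O + t$ ($Z{\left(O,t \right)} = \left(\sqrt{O + t}\right)^{2} = O + t$)
$x{\left(r \right)} = -7 + \left(7 + r\right) \left(10 + r\right)$ ($x{\left(r \right)} = -7 + \left(r + 10\right) \left(r + 7\right) = -7 + \left(10 + r\right) \left(7 + r\right) = -7 + \left(7 + r\right) \left(10 + r\right)$)
$Z{\left(m{\left(-5 \right)},611 \right)} + x{\left(H \right)} = \left(\left(-5\right)^{2} + 611\right) + \left(63 + 547^{2} + 17 \cdot 547\right) = \left(25 + 611\right) + \left(63 + 299209 + 9299\right) = 636 + 308571 = 309207$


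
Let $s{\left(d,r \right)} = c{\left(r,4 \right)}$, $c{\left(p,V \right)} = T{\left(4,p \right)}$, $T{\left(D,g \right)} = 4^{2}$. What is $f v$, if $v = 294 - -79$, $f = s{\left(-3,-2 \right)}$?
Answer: $5968$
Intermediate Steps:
$T{\left(D,g \right)} = 16$
$c{\left(p,V \right)} = 16$
$s{\left(d,r \right)} = 16$
$f = 16$
$v = 373$ ($v = 294 + 79 = 373$)
$f v = 16 \cdot 373 = 5968$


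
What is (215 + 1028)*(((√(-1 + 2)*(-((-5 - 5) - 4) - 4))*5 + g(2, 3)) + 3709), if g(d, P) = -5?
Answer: 4666222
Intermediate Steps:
(215 + 1028)*(((√(-1 + 2)*(-((-5 - 5) - 4) - 4))*5 + g(2, 3)) + 3709) = (215 + 1028)*(((√(-1 + 2)*(-((-5 - 5) - 4) - 4))*5 - 5) + 3709) = 1243*(((√1*(-(-10 - 4) - 4))*5 - 5) + 3709) = 1243*(((1*(-1*(-14) - 4))*5 - 5) + 3709) = 1243*(((1*(14 - 4))*5 - 5) + 3709) = 1243*(((1*10)*5 - 5) + 3709) = 1243*((10*5 - 5) + 3709) = 1243*((50 - 5) + 3709) = 1243*(45 + 3709) = 1243*3754 = 4666222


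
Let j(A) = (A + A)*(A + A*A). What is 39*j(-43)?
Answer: -6057324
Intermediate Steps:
j(A) = 2*A*(A + A**2) (j(A) = (2*A)*(A + A**2) = 2*A*(A + A**2))
39*j(-43) = 39*(2*(-43)**2*(1 - 43)) = 39*(2*1849*(-42)) = 39*(-155316) = -6057324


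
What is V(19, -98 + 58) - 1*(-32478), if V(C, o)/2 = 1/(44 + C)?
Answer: 2046116/63 ≈ 32478.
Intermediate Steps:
V(C, o) = 2/(44 + C)
V(19, -98 + 58) - 1*(-32478) = 2/(44 + 19) - 1*(-32478) = 2/63 + 32478 = 2046116/63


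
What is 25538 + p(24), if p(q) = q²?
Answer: 26114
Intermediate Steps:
25538 + p(24) = 25538 + 24² = 25538 + 576 = 26114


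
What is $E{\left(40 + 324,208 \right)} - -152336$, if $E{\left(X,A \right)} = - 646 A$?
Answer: $17968$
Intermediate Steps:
$E{\left(40 + 324,208 \right)} - -152336 = \left(-646\right) 208 - -152336 = -134368 + 152336 = 17968$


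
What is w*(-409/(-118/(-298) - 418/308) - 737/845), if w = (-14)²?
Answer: 28202610324/338845 ≈ 83232.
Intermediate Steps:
w = 196
w*(-409/(-118/(-298) - 418/308) - 737/845) = 196*(-409/(-118/(-298) - 418/308) - 737/845) = 196*(-409/(-118*(-1/298) - 418*1/308) - 737*1/845) = 196*(-409/(59/149 - 19/14) - 737/845) = 196*(-409/(-2005/2086) - 737/845) = 196*(-409*(-2086/2005) - 737/845) = 196*(853174/2005 - 737/845) = 196*(143890869/338845) = 28202610324/338845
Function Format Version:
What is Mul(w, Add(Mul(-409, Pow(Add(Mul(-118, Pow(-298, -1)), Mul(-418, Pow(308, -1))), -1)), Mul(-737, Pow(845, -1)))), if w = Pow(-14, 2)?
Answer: Rational(28202610324, 338845) ≈ 83232.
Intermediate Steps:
w = 196
Mul(w, Add(Mul(-409, Pow(Add(Mul(-118, Pow(-298, -1)), Mul(-418, Pow(308, -1))), -1)), Mul(-737, Pow(845, -1)))) = Mul(196, Add(Mul(-409, Pow(Add(Mul(-118, Pow(-298, -1)), Mul(-418, Pow(308, -1))), -1)), Mul(-737, Pow(845, -1)))) = Mul(196, Add(Mul(-409, Pow(Add(Mul(-118, Rational(-1, 298)), Mul(-418, Rational(1, 308))), -1)), Mul(-737, Rational(1, 845)))) = Mul(196, Add(Mul(-409, Pow(Add(Rational(59, 149), Rational(-19, 14)), -1)), Rational(-737, 845))) = Mul(196, Add(Mul(-409, Pow(Rational(-2005, 2086), -1)), Rational(-737, 845))) = Mul(196, Add(Mul(-409, Rational(-2086, 2005)), Rational(-737, 845))) = Mul(196, Add(Rational(853174, 2005), Rational(-737, 845))) = Mul(196, Rational(143890869, 338845)) = Rational(28202610324, 338845)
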